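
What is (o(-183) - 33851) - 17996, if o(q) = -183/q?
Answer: -51846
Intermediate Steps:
(o(-183) - 33851) - 17996 = (-183/(-183) - 33851) - 17996 = (-183*(-1/183) - 33851) - 17996 = (1 - 33851) - 17996 = -33850 - 17996 = -51846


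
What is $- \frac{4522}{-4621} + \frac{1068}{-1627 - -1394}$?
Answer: $- \frac{3881602}{1076693} \approx -3.6051$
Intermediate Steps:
$- \frac{4522}{-4621} + \frac{1068}{-1627 - -1394} = \left(-4522\right) \left(- \frac{1}{4621}\right) + \frac{1068}{-1627 + 1394} = \frac{4522}{4621} + \frac{1068}{-233} = \frac{4522}{4621} + 1068 \left(- \frac{1}{233}\right) = \frac{4522}{4621} - \frac{1068}{233} = - \frac{3881602}{1076693}$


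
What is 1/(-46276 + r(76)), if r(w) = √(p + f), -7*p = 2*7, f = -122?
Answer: -11569/535367075 - I*√31/1070734150 ≈ -2.1609e-5 - 5.2e-9*I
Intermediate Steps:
p = -2 (p = -2*7/7 = -⅐*14 = -2)
r(w) = 2*I*√31 (r(w) = √(-2 - 122) = √(-124) = 2*I*√31)
1/(-46276 + r(76)) = 1/(-46276 + 2*I*√31)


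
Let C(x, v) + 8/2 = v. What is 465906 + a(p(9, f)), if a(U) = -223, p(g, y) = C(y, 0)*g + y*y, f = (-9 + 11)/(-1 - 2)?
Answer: 465683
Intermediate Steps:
C(x, v) = -4 + v
f = -⅔ (f = 2/(-3) = 2*(-⅓) = -⅔ ≈ -0.66667)
p(g, y) = y² - 4*g (p(g, y) = (-4 + 0)*g + y*y = -4*g + y² = y² - 4*g)
465906 + a(p(9, f)) = 465906 - 223 = 465683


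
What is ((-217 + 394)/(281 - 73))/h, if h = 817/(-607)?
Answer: -107439/169936 ≈ -0.63223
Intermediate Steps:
h = -817/607 (h = 817*(-1/607) = -817/607 ≈ -1.3460)
((-217 + 394)/(281 - 73))/h = ((-217 + 394)/(281 - 73))/(-817/607) = (177/208)*(-607/817) = -107439/169936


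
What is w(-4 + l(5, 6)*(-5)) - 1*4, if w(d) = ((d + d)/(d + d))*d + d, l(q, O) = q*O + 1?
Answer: -322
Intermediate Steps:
l(q, O) = 1 + O*q (l(q, O) = O*q + 1 = 1 + O*q)
w(d) = 2*d (w(d) = ((2*d)/((2*d)))*d + d = ((2*d)*(1/(2*d)))*d + d = 1*d + d = d + d = 2*d)
w(-4 + l(5, 6)*(-5)) - 1*4 = 2*(-4 + (1 + 6*5)*(-5)) - 1*4 = 2*(-4 + (1 + 30)*(-5)) - 4 = 2*(-4 + 31*(-5)) - 4 = 2*(-4 - 155) - 4 = 2*(-159) - 4 = -318 - 4 = -322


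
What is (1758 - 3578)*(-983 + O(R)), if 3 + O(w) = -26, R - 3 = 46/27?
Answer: 1841840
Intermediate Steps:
R = 127/27 (R = 3 + 46/27 = 127/27 ≈ 4.7037)
O(w) = -29 (O(w) = -3 - 26 = -29)
(1758 - 3578)*(-983 + O(R)) = (1758 - 3578)*(-983 - 29) = -1820*(-1012) = 1841840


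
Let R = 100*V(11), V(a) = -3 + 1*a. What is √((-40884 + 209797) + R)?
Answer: 3*√18857 ≈ 411.96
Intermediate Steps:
V(a) = -3 + a
R = 800 (R = 100*(-3 + 11) = 100*8 = 800)
√((-40884 + 209797) + R) = √((-40884 + 209797) + 800) = √(168913 + 800) = √169713 = 3*√18857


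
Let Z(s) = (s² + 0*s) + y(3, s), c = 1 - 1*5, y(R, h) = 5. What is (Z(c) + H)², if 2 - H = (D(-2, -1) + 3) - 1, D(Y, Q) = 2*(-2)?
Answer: 625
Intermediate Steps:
c = -4 (c = 1 - 5 = -4)
D(Y, Q) = -4
Z(s) = 5 + s² (Z(s) = (s² + 0*s) + 5 = (s² + 0) + 5 = s² + 5 = 5 + s²)
H = 4 (H = 2 - ((-4 + 3) - 1) = 2 - (-1 - 1) = 2 - 1*(-2) = 2 + 2 = 4)
(Z(c) + H)² = ((5 + (-4)²) + 4)² = ((5 + 16) + 4)² = (21 + 4)² = 25² = 625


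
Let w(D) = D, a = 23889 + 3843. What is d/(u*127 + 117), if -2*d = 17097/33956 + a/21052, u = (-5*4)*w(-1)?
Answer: -325398459/949667214392 ≈ -0.00034264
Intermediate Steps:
a = 27732
u = 20 (u = -5*4*(-1) = -20*(-1) = 20)
d = -325398459/357420856 (d = -(17097/33956 + 27732/21052)/2 = -(17097*(1/33956) + 27732*(1/21052))/2 = -(17097/33956 + 6933/5263)/2 = -1/2*325398459/178710428 = -325398459/357420856 ≈ -0.91041)
d/(u*127 + 117) = -325398459/(357420856*(20*127 + 117)) = -325398459/(357420856*(2540 + 117)) = -325398459/357420856/2657 = -325398459/357420856*1/2657 = -325398459/949667214392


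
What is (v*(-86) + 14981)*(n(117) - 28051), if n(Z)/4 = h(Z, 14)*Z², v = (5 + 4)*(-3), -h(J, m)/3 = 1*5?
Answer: -14697012473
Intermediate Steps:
h(J, m) = -15 (h(J, m) = -3*5 = -15)
v = -27 (v = 9*(-3) = -27)
n(Z) = -60*Z² (n(Z) = 4*(-15*Z²) = -60*Z²)
(v*(-86) + 14981)*(n(117) - 28051) = (-27*(-86) + 14981)*(-60*117² - 28051) = (2322 + 14981)*(-60*13689 - 28051) = 17303*(-821340 - 28051) = 17303*(-849391) = -14697012473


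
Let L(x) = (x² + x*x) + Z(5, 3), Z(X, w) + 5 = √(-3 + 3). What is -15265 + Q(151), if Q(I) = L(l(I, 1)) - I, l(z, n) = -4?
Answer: -15389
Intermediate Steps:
Z(X, w) = -5 (Z(X, w) = -5 + √(-3 + 3) = -5 + √0 = -5 + 0 = -5)
L(x) = -5 + 2*x² (L(x) = (x² + x*x) - 5 = (x² + x²) - 5 = 2*x² - 5 = -5 + 2*x²)
Q(I) = 27 - I (Q(I) = (-5 + 2*(-4)²) - I = (-5 + 2*16) - I = (-5 + 32) - I = 27 - I)
-15265 + Q(151) = -15265 + (27 - 1*151) = -15265 + (27 - 151) = -15265 - 124 = -15389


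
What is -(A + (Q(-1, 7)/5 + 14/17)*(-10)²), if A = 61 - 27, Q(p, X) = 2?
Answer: -2658/17 ≈ -156.35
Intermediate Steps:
A = 34
-(A + (Q(-1, 7)/5 + 14/17)*(-10)²) = -(34 + (2/5 + 14/17)*(-10)²) = -(34 + (2*(⅕) + 14*(1/17))*100) = -(34 + (⅖ + 14/17)*100) = -(34 + (104/85)*100) = -(34 + 2080/17) = -1*2658/17 = -2658/17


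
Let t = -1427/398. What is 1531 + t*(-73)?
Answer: 713509/398 ≈ 1792.7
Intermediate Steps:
t = -1427/398 (t = -1427*1/398 = -1427/398 ≈ -3.5854)
1531 + t*(-73) = 1531 - 1427/398*(-73) = 1531 + 104171/398 = 713509/398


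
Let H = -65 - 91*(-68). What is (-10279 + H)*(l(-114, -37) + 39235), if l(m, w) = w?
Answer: -162906888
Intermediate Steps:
H = 6123 (H = -65 + 6188 = 6123)
(-10279 + H)*(l(-114, -37) + 39235) = (-10279 + 6123)*(-37 + 39235) = -4156*39198 = -162906888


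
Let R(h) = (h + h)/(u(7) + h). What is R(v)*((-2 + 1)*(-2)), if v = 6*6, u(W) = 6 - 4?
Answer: 72/19 ≈ 3.7895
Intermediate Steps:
u(W) = 2
v = 36
R(h) = 2*h/(2 + h) (R(h) = (h + h)/(2 + h) = (2*h)/(2 + h) = 2*h/(2 + h))
R(v)*((-2 + 1)*(-2)) = (2*36/(2 + 36))*((-2 + 1)*(-2)) = (2*36/38)*(-1*(-2)) = (2*36*(1/38))*2 = (36/19)*2 = 72/19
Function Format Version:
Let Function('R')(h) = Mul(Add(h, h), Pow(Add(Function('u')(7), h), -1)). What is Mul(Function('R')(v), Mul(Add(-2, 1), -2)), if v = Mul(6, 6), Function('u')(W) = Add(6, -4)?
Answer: Rational(72, 19) ≈ 3.7895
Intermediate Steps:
Function('u')(W) = 2
v = 36
Function('R')(h) = Mul(2, h, Pow(Add(2, h), -1)) (Function('R')(h) = Mul(Add(h, h), Pow(Add(2, h), -1)) = Mul(Mul(2, h), Pow(Add(2, h), -1)) = Mul(2, h, Pow(Add(2, h), -1)))
Mul(Function('R')(v), Mul(Add(-2, 1), -2)) = Mul(Mul(2, 36, Pow(Add(2, 36), -1)), Mul(Add(-2, 1), -2)) = Mul(Mul(2, 36, Pow(38, -1)), Mul(-1, -2)) = Mul(Mul(2, 36, Rational(1, 38)), 2) = Mul(Rational(36, 19), 2) = Rational(72, 19)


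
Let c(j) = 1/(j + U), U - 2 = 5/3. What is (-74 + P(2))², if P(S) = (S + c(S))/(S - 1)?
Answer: 1490841/289 ≈ 5158.6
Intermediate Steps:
U = 11/3 (U = 2 + 5/3 = 11/3 ≈ 3.6667)
c(j) = 1/(11/3 + j) (c(j) = 1/(j + 11/3) = 1/(11/3 + j))
P(S) = (S + 3/(11 + 3*S))/(-1 + S) (P(S) = (S + 3/(11 + 3*S))/(S - 1) = (S + 3/(11 + 3*S))/(-1 + S))
(-74 + P(2))² = (-74 + (3 + 2*(11 + 3*2))/((-1 + 2)*(11 + 3*2)))² = (-74 + (3 + 2*(11 + 6))/(1*(11 + 6)))² = (-74 + 1*(3 + 2*17)/17)² = (-74 + 1*(1/17)*(3 + 34))² = (-74 + 1*(1/17)*37)² = (-74 + 37/17)² = (-1221/17)² = 1490841/289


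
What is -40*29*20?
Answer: -23200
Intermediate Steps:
-40*29*20 = -1160*20 = -23200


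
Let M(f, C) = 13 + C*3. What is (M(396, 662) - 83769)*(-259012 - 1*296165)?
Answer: 45396823290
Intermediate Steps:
M(f, C) = 13 + 3*C
(M(396, 662) - 83769)*(-259012 - 1*296165) = ((13 + 3*662) - 83769)*(-259012 - 1*296165) = ((13 + 1986) - 83769)*(-259012 - 296165) = (1999 - 83769)*(-555177) = -81770*(-555177) = 45396823290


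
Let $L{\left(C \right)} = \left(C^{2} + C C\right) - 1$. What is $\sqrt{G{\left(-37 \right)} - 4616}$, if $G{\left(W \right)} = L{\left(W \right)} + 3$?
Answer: $2 i \sqrt{469} \approx 43.313 i$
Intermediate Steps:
$L{\left(C \right)} = -1 + 2 C^{2}$ ($L{\left(C \right)} = \left(C^{2} + C^{2}\right) - 1 = 2 C^{2} - 1 = -1 + 2 C^{2}$)
$G{\left(W \right)} = 2 + 2 W^{2}$ ($G{\left(W \right)} = \left(-1 + 2 W^{2}\right) + 3 = 2 + 2 W^{2}$)
$\sqrt{G{\left(-37 \right)} - 4616} = \sqrt{\left(2 + 2 \left(-37\right)^{2}\right) - 4616} = \sqrt{\left(2 + 2 \cdot 1369\right) - 4616} = \sqrt{\left(2 + 2738\right) - 4616} = \sqrt{2740 - 4616} = \sqrt{-1876} = 2 i \sqrt{469}$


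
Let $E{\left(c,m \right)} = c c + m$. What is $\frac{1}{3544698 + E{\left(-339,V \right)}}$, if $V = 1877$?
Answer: $\frac{1}{3661496} \approx 2.7311 \cdot 10^{-7}$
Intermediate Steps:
$E{\left(c,m \right)} = m + c^{2}$ ($E{\left(c,m \right)} = c^{2} + m = m + c^{2}$)
$\frac{1}{3544698 + E{\left(-339,V \right)}} = \frac{1}{3544698 + \left(1877 + \left(-339\right)^{2}\right)} = \frac{1}{3544698 + \left(1877 + 114921\right)} = \frac{1}{3544698 + 116798} = \frac{1}{3661496}$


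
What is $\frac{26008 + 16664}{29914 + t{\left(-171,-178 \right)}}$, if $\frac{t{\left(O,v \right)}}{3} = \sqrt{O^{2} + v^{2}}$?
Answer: $\frac{1276490208}{894299071} - \frac{640080 \sqrt{2437}}{894299071} \approx 1.392$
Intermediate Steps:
$t{\left(O,v \right)} = 3 \sqrt{O^{2} + v^{2}}$
$\frac{26008 + 16664}{29914 + t{\left(-171,-178 \right)}} = \frac{26008 + 16664}{29914 + 3 \sqrt{\left(-171\right)^{2} + \left(-178\right)^{2}}} = \frac{42672}{29914 + 3 \sqrt{29241 + 31684}} = \frac{42672}{29914 + 3 \sqrt{60925}} = \frac{42672}{29914 + 3 \cdot 5 \sqrt{2437}} = \frac{42672}{29914 + 15 \sqrt{2437}}$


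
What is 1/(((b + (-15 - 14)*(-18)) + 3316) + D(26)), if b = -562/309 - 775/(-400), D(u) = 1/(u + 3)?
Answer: 143376/550299055 ≈ 0.00026054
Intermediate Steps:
D(u) = 1/(3 + u)
b = 587/4944 (b = -562*1/309 - 775*(-1/400) = -562/309 + 31/16 = 587/4944 ≈ 0.11873)
1/(((b + (-15 - 14)*(-18)) + 3316) + D(26)) = 1/(((587/4944 + (-15 - 14)*(-18)) + 3316) + 1/(3 + 26)) = 1/(((587/4944 - 29*(-18)) + 3316) + 1/29) = 1/(((587/4944 + 522) + 3316) + 1/29) = 1/((2581355/4944 + 3316) + 1/29) = 1/(18975659/4944 + 1/29) = 1/(550299055/143376) = 143376/550299055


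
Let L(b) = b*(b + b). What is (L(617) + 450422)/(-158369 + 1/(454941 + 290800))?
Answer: -225922235950/29525564107 ≈ -7.6517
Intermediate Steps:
L(b) = 2*b² (L(b) = b*(2*b) = 2*b²)
(L(617) + 450422)/(-158369 + 1/(454941 + 290800)) = (2*617² + 450422)/(-158369 + 1/(454941 + 290800)) = (2*380689 + 450422)/(-158369 + 1/745741) = (761378 + 450422)/(-158369 + 1/745741) = 1211800/(-118102256428/745741) = 1211800*(-745741/118102256428) = -225922235950/29525564107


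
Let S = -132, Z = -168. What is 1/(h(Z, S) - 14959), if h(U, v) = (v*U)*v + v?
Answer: -1/2942323 ≈ -3.3987e-7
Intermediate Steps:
h(U, v) = v + U*v**2 (h(U, v) = (U*v)*v + v = U*v**2 + v = v + U*v**2)
1/(h(Z, S) - 14959) = 1/(-132*(1 - 168*(-132)) - 14959) = 1/(-132*(1 + 22176) - 14959) = 1/(-132*22177 - 14959) = 1/(-2927364 - 14959) = 1/(-2942323) = -1/2942323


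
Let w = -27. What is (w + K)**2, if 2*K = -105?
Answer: 25281/4 ≈ 6320.3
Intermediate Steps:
K = -105/2 (K = (1/2)*(-105) = -105/2 ≈ -52.500)
(w + K)**2 = (-27 - 105/2)**2 = (-159/2)**2 = 25281/4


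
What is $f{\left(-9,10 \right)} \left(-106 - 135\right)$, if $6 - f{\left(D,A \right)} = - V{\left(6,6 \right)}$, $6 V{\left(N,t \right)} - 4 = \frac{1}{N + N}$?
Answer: $- \frac{115921}{72} \approx -1610.0$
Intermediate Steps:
$V{\left(N,t \right)} = \frac{2}{3} + \frac{1}{12 N}$ ($V{\left(N,t \right)} = \frac{2}{3} + \frac{1}{6 \left(N + N\right)} = \frac{2}{3} + \frac{1}{6 \cdot 2 N} = \frac{2}{3} + \frac{\frac{1}{2} \frac{1}{N}}{6} = \frac{2}{3} + \frac{1}{12 N}$)
$f{\left(D,A \right)} = \frac{481}{72}$ ($f{\left(D,A \right)} = 6 - - \frac{1 + 8 \cdot 6}{12 \cdot 6} = 6 - - \frac{1 + 48}{12 \cdot 6} = 6 - - \frac{49}{12 \cdot 6} = 6 - \left(-1\right) \frac{49}{72} = 6 - - \frac{49}{72} = 6 + \frac{49}{72} = \frac{481}{72}$)
$f{\left(-9,10 \right)} \left(-106 - 135\right) = \frac{481 \left(-106 - 135\right)}{72} = \frac{481}{72} \left(-241\right) = - \frac{115921}{72}$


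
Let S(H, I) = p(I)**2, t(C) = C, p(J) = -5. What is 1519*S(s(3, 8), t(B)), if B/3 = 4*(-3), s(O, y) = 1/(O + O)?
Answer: 37975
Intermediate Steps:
s(O, y) = 1/(2*O)
B = -36 (B = 3*(4*(-3)) = 3*(-12) = -36)
S(H, I) = 25 (S(H, I) = (-5)**2 = 25)
1519*S(s(3, 8), t(B)) = 1519*25 = 37975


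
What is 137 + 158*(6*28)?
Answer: 26681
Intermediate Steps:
137 + 158*(6*28) = 137 + 158*168 = 137 + 26544 = 26681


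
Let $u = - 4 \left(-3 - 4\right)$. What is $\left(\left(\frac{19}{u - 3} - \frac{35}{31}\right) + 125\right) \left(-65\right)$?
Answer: $- \frac{1255657}{155} \approx -8101.0$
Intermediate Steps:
$u = 28$ ($u = \left(-4\right) \left(-7\right) = 28$)
$\left(\left(\frac{19}{u - 3} - \frac{35}{31}\right) + 125\right) \left(-65\right) = \left(\left(\frac{19}{28 - 3} - \frac{35}{31}\right) + 125\right) \left(-65\right) = \left(\left(\frac{19}{25} - \frac{35}{31}\right) + 125\right) \left(-65\right) = \left(- \frac{286}{775} + 125\right) \left(-65\right) = \frac{96589}{775} \left(-65\right) = - \frac{1255657}{155}$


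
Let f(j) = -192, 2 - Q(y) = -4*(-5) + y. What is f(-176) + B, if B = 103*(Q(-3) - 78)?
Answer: -9771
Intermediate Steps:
Q(y) = -18 - y (Q(y) = 2 - (-4*(-5) + y) = 2 - (20 + y) = 2 + (-20 - y) = -18 - y)
B = -9579 (B = 103*((-18 - 1*(-3)) - 78) = 103*((-18 + 3) - 78) = 103*(-15 - 78) = 103*(-93) = -9579)
f(-176) + B = -192 - 9579 = -9771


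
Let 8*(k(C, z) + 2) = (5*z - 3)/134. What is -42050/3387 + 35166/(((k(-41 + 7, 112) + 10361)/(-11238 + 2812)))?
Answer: -1076323632090874/37614006735 ≈ -28615.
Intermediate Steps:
k(C, z) = -2147/1072 + 5*z/1072 (k(C, z) = -2 + ((5*z - 3)/134)/8 = -2 + ((-3 + 5*z)*(1/134))/8 = -2 + (-3/134 + 5*z/134)/8 = -2 + (-3/1072 + 5*z/1072) = -2147/1072 + 5*z/1072)
-42050/3387 + 35166/(((k(-41 + 7, 112) + 10361)/(-11238 + 2812))) = -42050/3387 + 35166/((((-2147/1072 + (5/1072)*112) + 10361)/(-11238 + 2812))) = -42050*1/3387 + 35166/((((-2147/1072 + 35/67) + 10361)/(-8426))) = -42050/3387 + 35166/(((-1587/1072 + 10361)*(-1/8426))) = -42050/3387 + 35166/(((11105405/1072)*(-1/8426))) = -42050/3387 + 35166/(-11105405/9032672) = -42050/3387 + 35166*(-9032672/11105405) = -42050/3387 - 317642943552/11105405 = -1076323632090874/37614006735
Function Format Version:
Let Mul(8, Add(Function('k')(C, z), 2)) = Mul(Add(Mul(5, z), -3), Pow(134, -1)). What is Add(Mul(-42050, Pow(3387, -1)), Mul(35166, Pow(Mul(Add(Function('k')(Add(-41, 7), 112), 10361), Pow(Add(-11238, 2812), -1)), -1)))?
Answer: Rational(-1076323632090874, 37614006735) ≈ -28615.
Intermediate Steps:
Function('k')(C, z) = Add(Rational(-2147, 1072), Mul(Rational(5, 1072), z)) (Function('k')(C, z) = Add(-2, Mul(Rational(1, 8), Mul(Add(Mul(5, z), -3), Pow(134, -1)))) = Add(-2, Mul(Rational(1, 8), Mul(Add(-3, Mul(5, z)), Rational(1, 134)))) = Add(-2, Mul(Rational(1, 8), Add(Rational(-3, 134), Mul(Rational(5, 134), z)))) = Add(-2, Add(Rational(-3, 1072), Mul(Rational(5, 1072), z))) = Add(Rational(-2147, 1072), Mul(Rational(5, 1072), z)))
Add(Mul(-42050, Pow(3387, -1)), Mul(35166, Pow(Mul(Add(Function('k')(Add(-41, 7), 112), 10361), Pow(Add(-11238, 2812), -1)), -1))) = Add(Mul(-42050, Pow(3387, -1)), Mul(35166, Pow(Mul(Add(Add(Rational(-2147, 1072), Mul(Rational(5, 1072), 112)), 10361), Pow(Add(-11238, 2812), -1)), -1))) = Add(Mul(-42050, Rational(1, 3387)), Mul(35166, Pow(Mul(Add(Add(Rational(-2147, 1072), Rational(35, 67)), 10361), Pow(-8426, -1)), -1))) = Add(Rational(-42050, 3387), Mul(35166, Pow(Mul(Add(Rational(-1587, 1072), 10361), Rational(-1, 8426)), -1))) = Add(Rational(-42050, 3387), Mul(35166, Pow(Mul(Rational(11105405, 1072), Rational(-1, 8426)), -1))) = Add(Rational(-42050, 3387), Mul(35166, Pow(Rational(-11105405, 9032672), -1))) = Add(Rational(-42050, 3387), Mul(35166, Rational(-9032672, 11105405))) = Add(Rational(-42050, 3387), Rational(-317642943552, 11105405)) = Rational(-1076323632090874, 37614006735)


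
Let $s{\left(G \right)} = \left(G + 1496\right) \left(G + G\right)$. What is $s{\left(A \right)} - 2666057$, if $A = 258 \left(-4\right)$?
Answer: $-3623753$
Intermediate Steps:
$A = -1032$
$s{\left(G \right)} = 2 G \left(1496 + G\right)$ ($s{\left(G \right)} = \left(1496 + G\right) 2 G = 2 G \left(1496 + G\right)$)
$s{\left(A \right)} - 2666057 = 2 \left(-1032\right) \left(1496 - 1032\right) - 2666057 = 2 \left(-1032\right) 464 - 2666057 = -957696 - 2666057 = -3623753$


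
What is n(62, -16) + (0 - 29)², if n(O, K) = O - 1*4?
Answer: 899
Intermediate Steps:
n(O, K) = -4 + O (n(O, K) = O - 4 = -4 + O)
n(62, -16) + (0 - 29)² = (-4 + 62) + (0 - 29)² = 58 + (-29)² = 58 + 841 = 899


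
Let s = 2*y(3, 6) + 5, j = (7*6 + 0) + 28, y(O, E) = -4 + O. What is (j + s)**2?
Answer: 5329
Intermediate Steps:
j = 70 (j = (42 + 0) + 28 = 42 + 28 = 70)
s = 3 (s = 2*(-4 + 3) + 5 = 2*(-1) + 5 = -2 + 5 = 3)
(j + s)**2 = (70 + 3)**2 = 73**2 = 5329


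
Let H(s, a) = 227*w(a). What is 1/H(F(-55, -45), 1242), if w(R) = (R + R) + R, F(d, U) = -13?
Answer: 1/845802 ≈ 1.1823e-6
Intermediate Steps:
w(R) = 3*R (w(R) = 2*R + R = 3*R)
H(s, a) = 681*a (H(s, a) = 227*(3*a) = 681*a)
1/H(F(-55, -45), 1242) = 1/(681*1242) = 1/845802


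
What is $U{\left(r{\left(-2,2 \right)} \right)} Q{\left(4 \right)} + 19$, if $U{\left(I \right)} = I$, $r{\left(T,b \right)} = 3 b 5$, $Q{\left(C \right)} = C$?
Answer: $139$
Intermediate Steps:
$r{\left(T,b \right)} = 15 b$
$U{\left(r{\left(-2,2 \right)} \right)} Q{\left(4 \right)} + 19 = 15 \cdot 2 \cdot 4 + 19 = 30 \cdot 4 + 19 = 120 + 19 = 139$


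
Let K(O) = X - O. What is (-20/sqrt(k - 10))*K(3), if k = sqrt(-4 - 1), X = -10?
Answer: 260/sqrt(-10 + I*sqrt(5)) ≈ 8.916 - 80.732*I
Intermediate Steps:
K(O) = -10 - O
k = I*sqrt(5) (k = sqrt(-5) = I*sqrt(5) ≈ 2.2361*I)
(-20/sqrt(k - 10))*K(3) = (-20/sqrt(I*sqrt(5) - 10))*(-10 - 1*3) = (-20/sqrt(-10 + I*sqrt(5)))*(-10 - 3) = -20/sqrt(-10 + I*sqrt(5))*(-13) = 260/sqrt(-10 + I*sqrt(5))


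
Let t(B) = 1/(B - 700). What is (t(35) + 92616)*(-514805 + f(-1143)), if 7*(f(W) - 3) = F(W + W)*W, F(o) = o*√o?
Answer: -31706469336478/665 + 482782333691466*I*√254/4655 ≈ -4.7679e+10 + 1.6529e+12*I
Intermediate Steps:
F(o) = o^(3/2)
t(B) = 1/(-700 + B)
f(W) = 3 + 2*√2*W^(5/2)/7 (f(W) = 3 + ((W + W)^(3/2)*W)/7 = 3 + ((2*W)^(3/2)*W)/7 = 3 + ((2*√2*W^(3/2))*W)/7 = 3 + (2*√2*W^(5/2))/7 = 3 + 2*√2*W^(5/2)/7)
(t(35) + 92616)*(-514805 + f(-1143)) = (1/(-700 + 35) + 92616)*(-514805 + (3 + 2*√2*(-1143)^(5/2)/7)) = (1/(-665) + 92616)*(-514805 + (3 + 2*√2*(3919347*I*√127)/7)) = (-1/665 + 92616)*(-514805 + (3 + 7838694*I*√254/7)) = 61589639*(-514802 + 7838694*I*√254/7)/665 = -31706469336478/665 + 482782333691466*I*√254/4655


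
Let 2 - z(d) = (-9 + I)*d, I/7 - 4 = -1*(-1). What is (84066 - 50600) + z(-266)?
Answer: 40384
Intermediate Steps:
I = 35 (I = 28 + 7*(-1*(-1)) = 28 + 7*1 = 28 + 7 = 35)
z(d) = 2 - 26*d (z(d) = 2 - (-9 + 35)*d = 2 - 26*d)
(84066 - 50600) + z(-266) = (84066 - 50600) + (2 - 26*(-266)) = 33466 + (2 + 6916) = 33466 + 6918 = 40384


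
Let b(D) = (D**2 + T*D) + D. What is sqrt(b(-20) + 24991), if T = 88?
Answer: sqrt(23611) ≈ 153.66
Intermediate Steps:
b(D) = D**2 + 89*D (b(D) = (D**2 + 88*D) + D = D**2 + 89*D)
sqrt(b(-20) + 24991) = sqrt(-20*(89 - 20) + 24991) = sqrt(-20*69 + 24991) = sqrt(-1380 + 24991) = sqrt(23611)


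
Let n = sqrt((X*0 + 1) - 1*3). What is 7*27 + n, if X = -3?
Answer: 189 + I*sqrt(2) ≈ 189.0 + 1.4142*I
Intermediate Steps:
n = I*sqrt(2) (n = sqrt((-3*0 + 1) - 1*3) = sqrt((0 + 1) - 3) = sqrt(1 - 3) = sqrt(-2) = I*sqrt(2) ≈ 1.4142*I)
7*27 + n = 7*27 + I*sqrt(2) = 189 + I*sqrt(2)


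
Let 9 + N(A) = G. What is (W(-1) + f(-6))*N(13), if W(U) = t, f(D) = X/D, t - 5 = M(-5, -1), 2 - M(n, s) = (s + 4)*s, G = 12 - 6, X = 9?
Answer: -51/2 ≈ -25.500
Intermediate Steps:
G = 6
N(A) = -3 (N(A) = -9 + 6 = -3)
M(n, s) = 2 - s*(4 + s) (M(n, s) = 2 - (s + 4)*s = 2 - (4 + s)*s = 2 - s*(4 + s))
t = 10 (t = 5 + (2 - 1*(-1)² - 4*(-1)) = 5 + (2 - 1*1 + 4) = 5 + (2 - 1 + 4) = 5 + 5 = 10)
f(D) = 9/D
W(U) = 10
(W(-1) + f(-6))*N(13) = (10 + 9/(-6))*(-3) = (10 + 9*(-⅙))*(-3) = (10 - 3/2)*(-3) = (17/2)*(-3) = -51/2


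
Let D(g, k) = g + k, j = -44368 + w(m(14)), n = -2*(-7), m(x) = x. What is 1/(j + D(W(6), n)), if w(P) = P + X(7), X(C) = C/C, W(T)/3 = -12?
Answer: -1/44375 ≈ -2.2535e-5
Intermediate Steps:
W(T) = -36 (W(T) = 3*(-12) = -36)
X(C) = 1
n = 14
w(P) = 1 + P (w(P) = P + 1 = 1 + P)
j = -44353 (j = -44368 + (1 + 14) = -44368 + 15 = -44353)
1/(j + D(W(6), n)) = 1/(-44353 + (-36 + 14)) = 1/(-44353 - 22) = 1/(-44375) = -1/44375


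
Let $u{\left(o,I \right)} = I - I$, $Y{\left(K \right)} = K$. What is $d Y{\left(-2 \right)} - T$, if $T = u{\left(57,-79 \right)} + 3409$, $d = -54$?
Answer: $-3301$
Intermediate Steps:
$u{\left(o,I \right)} = 0$
$T = 3409$ ($T = 0 + 3409 = 3409$)
$d Y{\left(-2 \right)} - T = \left(-54\right) \left(-2\right) - 3409 = 108 - 3409 = -3301$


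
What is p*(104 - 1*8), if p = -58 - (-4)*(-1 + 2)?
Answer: -5184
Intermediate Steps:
p = -54 (p = -58 - (-4) = -58 - 1*(-4) = -58 + 4 = -54)
p*(104 - 1*8) = -54*(104 - 1*8) = -54*(104 - 8) = -54*96 = -5184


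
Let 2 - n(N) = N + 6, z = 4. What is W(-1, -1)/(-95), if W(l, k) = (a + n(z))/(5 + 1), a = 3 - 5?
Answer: 1/57 ≈ 0.017544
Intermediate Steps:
n(N) = -4 - N (n(N) = 2 - (N + 6) = 2 - (6 + N) = 2 + (-6 - N) = -4 - N)
a = -2
W(l, k) = -5/3 (W(l, k) = (-2 + (-4 - 1*4))/(5 + 1) = (-2 + (-4 - 4))/6 = (-2 - 8)*(⅙) = -10*⅙ = -5/3)
W(-1, -1)/(-95) = -5/3/(-95) = -1/95*(-5/3) = 1/57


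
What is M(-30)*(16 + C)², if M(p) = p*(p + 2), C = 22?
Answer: 1212960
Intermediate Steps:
M(p) = p*(2 + p)
M(-30)*(16 + C)² = (-30*(2 - 30))*(16 + 22)² = -30*(-28)*38² = 840*1444 = 1212960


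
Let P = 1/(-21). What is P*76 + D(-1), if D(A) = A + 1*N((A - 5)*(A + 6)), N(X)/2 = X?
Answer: -1357/21 ≈ -64.619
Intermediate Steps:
P = -1/21 ≈ -0.047619
N(X) = 2*X
D(A) = A + 2*(-5 + A)*(6 + A) (D(A) = A + 1*(2*((A - 5)*(A + 6))) = A + 1*(2*((-5 + A)*(6 + A))) = A + 1*(2*(-5 + A)*(6 + A)) = A + 2*(-5 + A)*(6 + A))
P*76 + D(-1) = -1/21*76 + (-60 + 2*(-1)² + 3*(-1)) = -76/21 + (-60 + 2*1 - 3) = -76/21 + (-60 + 2 - 3) = -76/21 - 61 = -1357/21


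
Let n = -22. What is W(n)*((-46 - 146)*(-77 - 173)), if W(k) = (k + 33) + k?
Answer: -528000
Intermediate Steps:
W(k) = 33 + 2*k (W(k) = (33 + k) + k = 33 + 2*k)
W(n)*((-46 - 146)*(-77 - 173)) = (33 + 2*(-22))*((-46 - 146)*(-77 - 173)) = (33 - 44)*(-192*(-250)) = -11*48000 = -528000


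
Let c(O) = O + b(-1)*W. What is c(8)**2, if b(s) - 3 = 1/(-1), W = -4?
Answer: 0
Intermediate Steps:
b(s) = 2 (b(s) = 3 + 1/(-1) = 3 - 1 = 2)
c(O) = -8 + O (c(O) = O + 2*(-4) = O - 8 = -8 + O)
c(8)**2 = (-8 + 8)**2 = 0**2 = 0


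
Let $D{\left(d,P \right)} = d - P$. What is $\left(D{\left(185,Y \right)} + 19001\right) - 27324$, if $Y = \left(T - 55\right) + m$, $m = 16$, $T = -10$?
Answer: $-8089$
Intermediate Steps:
$Y = -49$ ($Y = \left(-10 - 55\right) + 16 = -65 + 16 = -49$)
$\left(D{\left(185,Y \right)} + 19001\right) - 27324 = \left(\left(185 - -49\right) + 19001\right) - 27324 = \left(\left(185 + 49\right) + 19001\right) - 27324 = \left(234 + 19001\right) - 27324 = 19235 - 27324 = -8089$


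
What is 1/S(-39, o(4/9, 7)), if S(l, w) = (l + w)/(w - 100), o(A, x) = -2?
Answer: 102/41 ≈ 2.4878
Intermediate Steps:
S(l, w) = (l + w)/(-100 + w)
1/S(-39, o(4/9, 7)) = 1/((-39 - 2)/(-100 - 2)) = 1/(-41/(-102)) = 1/(-1/102*(-41)) = 1/(41/102) = 102/41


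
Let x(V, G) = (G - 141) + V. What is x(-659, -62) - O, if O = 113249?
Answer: -114111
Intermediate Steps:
x(V, G) = -141 + G + V (x(V, G) = (-141 + G) + V = -141 + G + V)
x(-659, -62) - O = (-141 - 62 - 659) - 1*113249 = -862 - 113249 = -114111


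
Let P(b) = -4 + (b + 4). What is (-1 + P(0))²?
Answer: 1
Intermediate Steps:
P(b) = b (P(b) = -4 + (4 + b) = b)
(-1 + P(0))² = (-1 + 0)² = (-1)² = 1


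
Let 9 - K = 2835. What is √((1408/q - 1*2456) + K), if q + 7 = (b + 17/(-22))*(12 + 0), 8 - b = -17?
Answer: I*√51401727714/3121 ≈ 72.643*I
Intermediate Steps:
b = 25 (b = 8 - 1*(-17) = 8 + 17 = 25)
q = 3121/11 (q = -7 + (25 + 17/(-22))*(12 + 0) = -7 + (25 + 17*(-1/22))*12 = -7 + (25 - 17/22)*12 = -7 + (533/22)*12 = -7 + 3198/11 = 3121/11 ≈ 283.73)
K = -2826 (K = 9 - 1*2835 = 9 - 2835 = -2826)
√((1408/q - 1*2456) + K) = √((1408/(3121/11) - 1*2456) - 2826) = √((1408*(11/3121) - 2456) - 2826) = √((15488/3121 - 2456) - 2826) = √(-7649688/3121 - 2826) = √(-16469634/3121) = I*√51401727714/3121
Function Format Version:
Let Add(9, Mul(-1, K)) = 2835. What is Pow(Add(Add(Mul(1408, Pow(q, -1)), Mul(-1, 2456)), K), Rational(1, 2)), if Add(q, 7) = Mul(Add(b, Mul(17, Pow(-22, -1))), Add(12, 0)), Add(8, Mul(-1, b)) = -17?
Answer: Mul(Rational(1, 3121), I, Pow(51401727714, Rational(1, 2))) ≈ Mul(72.643, I)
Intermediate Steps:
b = 25 (b = Add(8, Mul(-1, -17)) = Add(8, 17) = 25)
q = Rational(3121, 11) (q = Add(-7, Mul(Add(25, Mul(17, Pow(-22, -1))), Add(12, 0))) = Add(-7, Mul(Add(25, Mul(17, Rational(-1, 22))), 12)) = Add(-7, Mul(Add(25, Rational(-17, 22)), 12)) = Add(-7, Mul(Rational(533, 22), 12)) = Add(-7, Rational(3198, 11)) = Rational(3121, 11) ≈ 283.73)
K = -2826 (K = Add(9, Mul(-1, 2835)) = Add(9, -2835) = -2826)
Pow(Add(Add(Mul(1408, Pow(q, -1)), Mul(-1, 2456)), K), Rational(1, 2)) = Pow(Add(Add(Mul(1408, Pow(Rational(3121, 11), -1)), Mul(-1, 2456)), -2826), Rational(1, 2)) = Pow(Add(Add(Mul(1408, Rational(11, 3121)), -2456), -2826), Rational(1, 2)) = Pow(Add(Add(Rational(15488, 3121), -2456), -2826), Rational(1, 2)) = Pow(Add(Rational(-7649688, 3121), -2826), Rational(1, 2)) = Pow(Rational(-16469634, 3121), Rational(1, 2)) = Mul(Rational(1, 3121), I, Pow(51401727714, Rational(1, 2)))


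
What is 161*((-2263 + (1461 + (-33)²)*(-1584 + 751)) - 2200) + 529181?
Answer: -342177512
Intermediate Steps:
161*((-2263 + (1461 + (-33)²)*(-1584 + 751)) - 2200) + 529181 = 161*((-2263 + (1461 + 1089)*(-833)) - 2200) + 529181 = 161*((-2263 + 2550*(-833)) - 2200) + 529181 = 161*((-2263 - 2124150) - 2200) + 529181 = 161*(-2126413 - 2200) + 529181 = 161*(-2128613) + 529181 = -342706693 + 529181 = -342177512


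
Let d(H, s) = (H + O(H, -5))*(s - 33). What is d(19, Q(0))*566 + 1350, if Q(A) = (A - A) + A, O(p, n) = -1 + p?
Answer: -689736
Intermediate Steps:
Q(A) = A (Q(A) = 0 + A = A)
d(H, s) = (-1 + 2*H)*(-33 + s) (d(H, s) = (H + (-1 + H))*(s - 33) = (-1 + 2*H)*(-33 + s))
d(19, Q(0))*566 + 1350 = (33 - 1*0 - 66*19 + 2*19*0)*566 + 1350 = (33 + 0 - 1254 + 0)*566 + 1350 = -1221*566 + 1350 = -691086 + 1350 = -689736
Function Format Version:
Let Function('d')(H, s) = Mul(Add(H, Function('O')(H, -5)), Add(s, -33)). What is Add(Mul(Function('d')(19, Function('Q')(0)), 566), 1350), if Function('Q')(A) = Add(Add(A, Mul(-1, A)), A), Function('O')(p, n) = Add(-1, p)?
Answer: -689736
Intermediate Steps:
Function('Q')(A) = A (Function('Q')(A) = Add(0, A) = A)
Function('d')(H, s) = Mul(Add(-1, Mul(2, H)), Add(-33, s)) (Function('d')(H, s) = Mul(Add(H, Add(-1, H)), Add(s, -33)) = Mul(Add(-1, Mul(2, H)), Add(-33, s)))
Add(Mul(Function('d')(19, Function('Q')(0)), 566), 1350) = Add(Mul(Add(33, Mul(-1, 0), Mul(-66, 19), Mul(2, 19, 0)), 566), 1350) = Add(Mul(Add(33, 0, -1254, 0), 566), 1350) = Add(Mul(-1221, 566), 1350) = Add(-691086, 1350) = -689736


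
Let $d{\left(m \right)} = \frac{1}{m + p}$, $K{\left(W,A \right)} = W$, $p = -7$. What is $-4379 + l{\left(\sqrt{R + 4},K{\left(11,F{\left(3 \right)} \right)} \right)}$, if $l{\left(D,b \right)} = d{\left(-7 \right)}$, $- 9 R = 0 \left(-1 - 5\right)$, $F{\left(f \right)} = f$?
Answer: $- \frac{61307}{14} \approx -4379.1$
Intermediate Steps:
$R = 0$ ($R = - \frac{0 \left(-1 - 5\right)}{9} = - \frac{0 \left(-6\right)}{9} = \left(- \frac{1}{9}\right) 0 = 0$)
$d{\left(m \right)} = \frac{1}{-7 + m}$ ($d{\left(m \right)} = \frac{1}{m - 7} = \frac{1}{-7 + m}$)
$l{\left(D,b \right)} = - \frac{1}{14}$ ($l{\left(D,b \right)} = \frac{1}{-7 - 7} = \frac{1}{-14} = - \frac{1}{14}$)
$-4379 + l{\left(\sqrt{R + 4},K{\left(11,F{\left(3 \right)} \right)} \right)} = -4379 - \frac{1}{14} = - \frac{61307}{14}$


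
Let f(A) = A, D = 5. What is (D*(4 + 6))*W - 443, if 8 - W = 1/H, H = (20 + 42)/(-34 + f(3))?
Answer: -18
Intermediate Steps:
H = -2 (H = (20 + 42)/(-34 + 3) = 62/(-31) = 62*(-1/31) = -2)
W = 17/2 (W = 8 - 1/(-2) = 8 - 1*(-½) = 8 + ½ = 17/2 ≈ 8.5000)
(D*(4 + 6))*W - 443 = (5*(4 + 6))*(17/2) - 443 = (5*10)*(17/2) - 443 = 50*(17/2) - 443 = 425 - 443 = -18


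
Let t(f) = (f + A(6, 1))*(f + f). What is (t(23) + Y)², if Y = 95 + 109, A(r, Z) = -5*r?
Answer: 13924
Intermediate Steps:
t(f) = 2*f*(-30 + f) (t(f) = (f - 5*6)*(f + f) = (f - 30)*(2*f) = (-30 + f)*(2*f) = 2*f*(-30 + f))
Y = 204
(t(23) + Y)² = (2*23*(-30 + 23) + 204)² = (2*23*(-7) + 204)² = (-322 + 204)² = (-118)² = 13924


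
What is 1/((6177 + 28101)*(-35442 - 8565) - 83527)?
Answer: -1/1508555473 ≈ -6.6289e-10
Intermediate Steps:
1/((6177 + 28101)*(-35442 - 8565) - 83527) = 1/(34278*(-44007) - 83527) = 1/(-1508471946 - 83527) = 1/(-1508555473) = -1/1508555473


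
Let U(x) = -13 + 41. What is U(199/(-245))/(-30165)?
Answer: -28/30165 ≈ -0.00092823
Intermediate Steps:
U(x) = 28
U(199/(-245))/(-30165) = 28/(-30165) = 28*(-1/30165) = -28/30165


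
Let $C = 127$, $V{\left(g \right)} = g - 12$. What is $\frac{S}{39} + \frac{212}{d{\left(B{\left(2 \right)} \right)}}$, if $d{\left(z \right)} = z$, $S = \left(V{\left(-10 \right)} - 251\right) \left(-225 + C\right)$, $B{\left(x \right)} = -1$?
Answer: $474$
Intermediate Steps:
$V{\left(g \right)} = -12 + g$
$S = 26754$ ($S = \left(\left(-12 - 10\right) - 251\right) \left(-225 + 127\right) = \left(-22 - 251\right) \left(-98\right) = \left(-273\right) \left(-98\right) = 26754$)
$\frac{S}{39} + \frac{212}{d{\left(B{\left(2 \right)} \right)}} = \frac{26754}{39} + \frac{212}{-1} = 26754 \cdot \frac{1}{39} + 212 \left(-1\right) = 686 - 212 = 474$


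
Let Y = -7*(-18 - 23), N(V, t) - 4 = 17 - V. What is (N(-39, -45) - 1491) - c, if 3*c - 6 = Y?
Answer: -4586/3 ≈ -1528.7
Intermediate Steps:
N(V, t) = 21 - V (N(V, t) = 4 + (17 - V) = 21 - V)
Y = 287 (Y = -7*(-41) = 287)
c = 293/3 (c = 2 + (⅓)*287 = 2 + 287/3 = 293/3 ≈ 97.667)
(N(-39, -45) - 1491) - c = ((21 - 1*(-39)) - 1491) - 1*293/3 = ((21 + 39) - 1491) - 293/3 = (60 - 1491) - 293/3 = -1431 - 293/3 = -4586/3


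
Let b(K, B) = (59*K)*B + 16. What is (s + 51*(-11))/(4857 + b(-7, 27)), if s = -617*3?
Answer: 1206/3139 ≈ 0.38420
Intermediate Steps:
b(K, B) = 16 + 59*B*K (b(K, B) = 59*B*K + 16 = 16 + 59*B*K)
s = -1851
(s + 51*(-11))/(4857 + b(-7, 27)) = (-1851 + 51*(-11))/(4857 + (16 + 59*27*(-7))) = (-1851 - 561)/(4857 + (16 - 11151)) = -2412/(4857 - 11135) = -2412/(-6278) = -2412*(-1/6278) = 1206/3139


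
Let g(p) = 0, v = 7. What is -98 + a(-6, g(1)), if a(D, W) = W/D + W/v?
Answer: -98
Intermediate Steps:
a(D, W) = W/7 + W/D (a(D, W) = W/D + W/7 = W/7 + W/D)
-98 + a(-6, g(1)) = -98 + ((⅐)*0 + 0/(-6)) = -98 + (0 + 0*(-⅙)) = -98 + (0 + 0) = -98 + 0 = -98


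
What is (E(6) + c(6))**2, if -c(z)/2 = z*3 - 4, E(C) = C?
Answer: 484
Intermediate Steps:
c(z) = 8 - 6*z (c(z) = -2*(z*3 - 4) = -2*(3*z - 4) = -2*(-4 + 3*z) = 8 - 6*z)
(E(6) + c(6))**2 = (6 + (8 - 6*6))**2 = (6 + (8 - 36))**2 = (6 - 28)**2 = (-22)**2 = 484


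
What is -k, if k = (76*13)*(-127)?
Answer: 125476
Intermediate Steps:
k = -125476 (k = 988*(-127) = -125476)
-k = -1*(-125476) = 125476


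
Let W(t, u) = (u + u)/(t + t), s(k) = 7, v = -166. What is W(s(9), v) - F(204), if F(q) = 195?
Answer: -1531/7 ≈ -218.71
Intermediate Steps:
W(t, u) = u/t (W(t, u) = (2*u)/((2*t)) = (2*u)*(1/(2*t)) = u/t)
W(s(9), v) - F(204) = -166/7 - 1*195 = -166*⅐ - 195 = -166/7 - 195 = -1531/7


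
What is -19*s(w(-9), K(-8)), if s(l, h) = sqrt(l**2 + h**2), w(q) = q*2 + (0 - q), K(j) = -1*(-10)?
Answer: -19*sqrt(181) ≈ -255.62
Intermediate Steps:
K(j) = 10
w(q) = q (w(q) = 2*q - q = q)
s(l, h) = sqrt(h**2 + l**2)
-19*s(w(-9), K(-8)) = -19*sqrt(10**2 + (-9)**2) = -19*sqrt(100 + 81) = -19*sqrt(181)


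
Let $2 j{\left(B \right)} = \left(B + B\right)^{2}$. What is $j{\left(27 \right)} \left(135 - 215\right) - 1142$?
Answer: $-117782$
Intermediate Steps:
$j{\left(B \right)} = 2 B^{2}$ ($j{\left(B \right)} = \frac{\left(B + B\right)^{2}}{2} = \frac{\left(2 B\right)^{2}}{2} = \frac{4 B^{2}}{2} = 2 B^{2}$)
$j{\left(27 \right)} \left(135 - 215\right) - 1142 = 2 \cdot 27^{2} \left(135 - 215\right) - 1142 = 2 \cdot 729 \left(135 - 215\right) - 1142 = 1458 \left(-80\right) - 1142 = -116640 - 1142 = -117782$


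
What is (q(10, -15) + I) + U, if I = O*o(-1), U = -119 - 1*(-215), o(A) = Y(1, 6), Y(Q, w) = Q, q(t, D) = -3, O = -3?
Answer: 90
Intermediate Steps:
o(A) = 1
U = 96 (U = -119 + 215 = 96)
I = -3 (I = -3*1 = -3)
(q(10, -15) + I) + U = (-3 - 3) + 96 = -6 + 96 = 90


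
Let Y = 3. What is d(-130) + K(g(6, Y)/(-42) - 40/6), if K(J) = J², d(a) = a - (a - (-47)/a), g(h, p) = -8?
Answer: 2425207/57330 ≈ 42.303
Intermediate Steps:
d(a) = -47/a (d(a) = a - (a + 47/a) = a + (-a - 47/a) = -47/a)
d(-130) + K(g(6, Y)/(-42) - 40/6) = -47/(-130) + (-8/(-42) - 40/6)² = -47*(-1/130) + (-8*(-1/42) - 40*⅙)² = 47/130 + (4/21 - 20/3)² = 47/130 + (-136/21)² = 47/130 + 18496/441 = 2425207/57330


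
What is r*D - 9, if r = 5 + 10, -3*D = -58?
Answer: 281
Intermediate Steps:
D = 58/3 (D = -⅓*(-58) = 58/3 ≈ 19.333)
r = 15
r*D - 9 = 15*(58/3) - 9 = 290 - 9 = 281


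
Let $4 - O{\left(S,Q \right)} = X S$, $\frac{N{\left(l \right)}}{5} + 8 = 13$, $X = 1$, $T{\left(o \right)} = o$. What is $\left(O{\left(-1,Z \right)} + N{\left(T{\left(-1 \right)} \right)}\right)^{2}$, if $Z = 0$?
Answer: $900$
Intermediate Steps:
$N{\left(l \right)} = 25$ ($N{\left(l \right)} = -40 + 5 \cdot 13 = -40 + 65 = 25$)
$O{\left(S,Q \right)} = 4 - S$ ($O{\left(S,Q \right)} = 4 - 1 S = 4 - S$)
$\left(O{\left(-1,Z \right)} + N{\left(T{\left(-1 \right)} \right)}\right)^{2} = \left(\left(4 - -1\right) + 25\right)^{2} = \left(\left(4 + 1\right) + 25\right)^{2} = \left(5 + 25\right)^{2} = 30^{2} = 900$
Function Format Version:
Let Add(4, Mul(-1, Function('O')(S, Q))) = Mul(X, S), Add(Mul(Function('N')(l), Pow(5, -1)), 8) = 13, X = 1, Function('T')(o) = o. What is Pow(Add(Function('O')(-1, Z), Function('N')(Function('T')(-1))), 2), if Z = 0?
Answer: 900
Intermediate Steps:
Function('N')(l) = 25 (Function('N')(l) = Add(-40, Mul(5, 13)) = Add(-40, 65) = 25)
Function('O')(S, Q) = Add(4, Mul(-1, S)) (Function('O')(S, Q) = Add(4, Mul(-1, Mul(1, S))) = Add(4, Mul(-1, S)))
Pow(Add(Function('O')(-1, Z), Function('N')(Function('T')(-1))), 2) = Pow(Add(Add(4, Mul(-1, -1)), 25), 2) = Pow(Add(Add(4, 1), 25), 2) = Pow(Add(5, 25), 2) = Pow(30, 2) = 900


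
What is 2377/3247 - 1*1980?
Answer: -6426683/3247 ≈ -1979.3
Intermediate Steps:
2377/3247 - 1*1980 = 2377*(1/3247) - 1980 = 2377/3247 - 1980 = -6426683/3247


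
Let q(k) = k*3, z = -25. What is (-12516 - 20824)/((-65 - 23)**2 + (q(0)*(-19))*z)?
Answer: -8335/1936 ≈ -4.3053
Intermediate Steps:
q(k) = 3*k
(-12516 - 20824)/((-65 - 23)**2 + (q(0)*(-19))*z) = (-12516 - 20824)/((-65 - 23)**2 + ((3*0)*(-19))*(-25)) = -33340/((-88)**2 + (0*(-19))*(-25)) = -33340/(7744 + 0*(-25)) = -33340/(7744 + 0) = -33340/7744 = -33340*1/7744 = -8335/1936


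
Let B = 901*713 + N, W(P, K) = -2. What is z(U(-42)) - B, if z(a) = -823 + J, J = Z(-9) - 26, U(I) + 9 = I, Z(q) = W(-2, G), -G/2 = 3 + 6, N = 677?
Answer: -643941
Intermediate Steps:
G = -18 (G = -2*(3 + 6) = -2*9 = -18)
Z(q) = -2
U(I) = -9 + I
J = -28 (J = -2 - 26 = -28)
z(a) = -851 (z(a) = -823 - 28 = -851)
B = 643090 (B = 901*713 + 677 = 642413 + 677 = 643090)
z(U(-42)) - B = -851 - 1*643090 = -851 - 643090 = -643941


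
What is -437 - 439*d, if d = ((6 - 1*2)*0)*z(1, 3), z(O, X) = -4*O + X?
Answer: -437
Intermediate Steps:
z(O, X) = X - 4*O
d = 0 (d = ((6 - 1*2)*0)*(3 - 4*1) = ((6 - 2)*0)*(3 - 4) = (4*0)*(-1) = 0*(-1) = 0)
-437 - 439*d = -437 - 439*0 = -437 + 0 = -437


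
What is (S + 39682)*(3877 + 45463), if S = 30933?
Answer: 3484144100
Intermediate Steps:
(S + 39682)*(3877 + 45463) = (30933 + 39682)*(3877 + 45463) = 70615*49340 = 3484144100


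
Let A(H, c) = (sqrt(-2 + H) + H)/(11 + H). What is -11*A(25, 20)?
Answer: -275/36 - 11*sqrt(23)/36 ≈ -9.1043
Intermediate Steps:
A(H, c) = (H + sqrt(-2 + H))/(11 + H)
-11*A(25, 20) = -11*(25 + sqrt(-2 + 25))/(11 + 25) = -11*(25 + sqrt(23))/36 = -11*(25/36 + sqrt(23)/36) = -275/36 - 11*sqrt(23)/36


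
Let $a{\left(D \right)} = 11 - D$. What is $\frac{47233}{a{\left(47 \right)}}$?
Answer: $- \frac{47233}{36} \approx -1312.0$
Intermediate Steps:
$\frac{47233}{a{\left(47 \right)}} = \frac{47233}{11 - 47} = \frac{47233}{-36} = 47233 \left(- \frac{1}{36}\right) = - \frac{47233}{36}$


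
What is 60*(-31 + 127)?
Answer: 5760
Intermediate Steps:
60*(-31 + 127) = 60*96 = 5760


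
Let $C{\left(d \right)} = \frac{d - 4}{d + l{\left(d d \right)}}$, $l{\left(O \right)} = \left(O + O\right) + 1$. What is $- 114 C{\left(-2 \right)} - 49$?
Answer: $\frac{341}{7} \approx 48.714$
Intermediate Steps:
$l{\left(O \right)} = 1 + 2 O$ ($l{\left(O \right)} = 2 O + 1 = 1 + 2 O$)
$C{\left(d \right)} = \frac{-4 + d}{1 + d + 2 d^{2}}$ ($C{\left(d \right)} = \frac{d - 4}{d + \left(1 + 2 d d\right)} = \frac{-4 + d}{d + \left(1 + 2 d^{2}\right)} = \frac{-4 + d}{1 + d + 2 d^{2}}$)
$- 114 C{\left(-2 \right)} - 49 = - 114 \frac{-4 - 2}{1 - 2 + 2 \left(-2\right)^{2}} - 49 = - 114 \frac{1}{1 - 2 + 2 \cdot 4} \left(-6\right) - 49 = - 114 \frac{1}{1 - 2 + 8} \left(-6\right) - 49 = - 114 \cdot \frac{1}{7} \left(-6\right) - 49 = \left(-114\right) \left(- \frac{6}{7}\right) - 49 = \frac{684}{7} - 49 = \frac{341}{7}$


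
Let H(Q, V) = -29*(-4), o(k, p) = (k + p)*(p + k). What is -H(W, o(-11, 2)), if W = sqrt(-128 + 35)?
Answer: -116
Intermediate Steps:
o(k, p) = (k + p)**2 (o(k, p) = (k + p)*(k + p) = (k + p)**2)
W = I*sqrt(93) (W = sqrt(-93) = I*sqrt(93) ≈ 9.6436*I)
H(Q, V) = 116
-H(W, o(-11, 2)) = -1*116 = -116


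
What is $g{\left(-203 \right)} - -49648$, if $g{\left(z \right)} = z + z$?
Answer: $49242$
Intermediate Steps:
$g{\left(z \right)} = 2 z$
$g{\left(-203 \right)} - -49648 = 2 \left(-203\right) - -49648 = -406 + 49648 = 49242$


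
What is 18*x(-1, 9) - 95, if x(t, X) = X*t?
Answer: -257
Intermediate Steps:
18*x(-1, 9) - 95 = 18*(9*(-1)) - 95 = 18*(-9) - 95 = -162 - 95 = -257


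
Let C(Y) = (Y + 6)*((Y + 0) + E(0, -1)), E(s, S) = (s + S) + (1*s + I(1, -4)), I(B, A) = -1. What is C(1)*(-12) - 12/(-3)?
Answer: 88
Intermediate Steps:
E(s, S) = -1 + S + 2*s (E(s, S) = (s + S) + (1*s - 1) = (S + s) + (s - 1) = (S + s) + (-1 + s) = -1 + S + 2*s)
C(Y) = (-2 + Y)*(6 + Y) (C(Y) = (Y + 6)*((Y + 0) + (-1 - 1 + 2*0)) = (6 + Y)*(Y + (-1 - 1 + 0)) = (6 + Y)*(Y - 2) = (6 + Y)*(-2 + Y) = (-2 + Y)*(6 + Y))
C(1)*(-12) - 12/(-3) = (-12 + 1**2 + 4*1)*(-12) - 12/(-3) = (-12 + 1 + 4)*(-12) - 12*(-1/3) = -7*(-12) + 4 = 84 + 4 = 88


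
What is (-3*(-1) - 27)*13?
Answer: -312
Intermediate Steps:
(-3*(-1) - 27)*13 = (3 - 27)*13 = -24*13 = -312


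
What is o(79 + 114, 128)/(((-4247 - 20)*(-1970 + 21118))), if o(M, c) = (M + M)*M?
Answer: -37249/40852258 ≈ -0.00091180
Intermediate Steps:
o(M, c) = 2*M² (o(M, c) = (2*M)*M = 2*M²)
o(79 + 114, 128)/(((-4247 - 20)*(-1970 + 21118))) = (2*(79 + 114)²)/(((-4247 - 20)*(-1970 + 21118))) = (2*193²)/((-4267*19148)) = (2*37249)/(-81704516) = 74498*(-1/81704516) = -37249/40852258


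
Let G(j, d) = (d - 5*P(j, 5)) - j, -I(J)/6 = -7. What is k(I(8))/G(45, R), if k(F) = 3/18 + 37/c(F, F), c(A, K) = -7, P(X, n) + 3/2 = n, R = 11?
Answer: 215/2163 ≈ 0.099399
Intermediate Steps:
P(X, n) = -3/2 + n
I(J) = 42 (I(J) = -6*(-7) = 42)
k(F) = -215/42 (k(F) = 3/18 + 37/(-7) = 3*(1/18) + 37*(-⅐) = ⅙ - 37/7 = -215/42)
G(j, d) = -35/2 + d - j (G(j, d) = (d - 5*(-3/2 + 5)) - j = (d - 5*7/2) - j = (d - 35/2) - j = (-35/2 + d) - j = -35/2 + d - j)
k(I(8))/G(45, R) = -215/(42*(-35/2 + 11 - 1*45)) = -215/(42*(-35/2 + 11 - 45)) = -215/(42*(-103/2)) = -215/42*(-2/103) = 215/2163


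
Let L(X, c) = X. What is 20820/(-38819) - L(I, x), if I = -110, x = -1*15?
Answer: 4249270/38819 ≈ 109.46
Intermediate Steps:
x = -15
20820/(-38819) - L(I, x) = 20820/(-38819) - 1*(-110) = 20820*(-1/38819) + 110 = -20820/38819 + 110 = 4249270/38819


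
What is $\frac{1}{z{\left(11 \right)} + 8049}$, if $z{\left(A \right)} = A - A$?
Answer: $\frac{1}{8049} \approx 0.00012424$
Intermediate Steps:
$z{\left(A \right)} = 0$
$\frac{1}{z{\left(11 \right)} + 8049} = \frac{1}{0 + 8049} = \frac{1}{8049}$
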